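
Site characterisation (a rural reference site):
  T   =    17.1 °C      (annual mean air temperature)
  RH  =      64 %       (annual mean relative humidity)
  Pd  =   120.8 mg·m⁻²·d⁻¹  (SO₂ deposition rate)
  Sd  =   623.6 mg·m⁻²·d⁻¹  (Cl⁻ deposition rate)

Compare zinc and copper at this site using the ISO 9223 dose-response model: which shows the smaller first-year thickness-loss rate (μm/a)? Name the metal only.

copper

zinc: temperature factor f = -0.071·(7.1) = -0.5041
  sulphur-dioxide contribution → 1.22 μm/a
  chloride contribution → 4.895 μm/a
  ⇒ r_corr(zinc) = 6.115 μm/a
copper: f(T) = -0.080·(T−10) [T>10 °C] = -0.5680
  sulphur-dioxide contribution → 0.4559 μm/a
  chloride contribution → 1.349 μm/a
  ⇒ r_corr(copper) = 1.804 μm/a
Ordering by μm/a: zinc (6.11) > copper (1.8)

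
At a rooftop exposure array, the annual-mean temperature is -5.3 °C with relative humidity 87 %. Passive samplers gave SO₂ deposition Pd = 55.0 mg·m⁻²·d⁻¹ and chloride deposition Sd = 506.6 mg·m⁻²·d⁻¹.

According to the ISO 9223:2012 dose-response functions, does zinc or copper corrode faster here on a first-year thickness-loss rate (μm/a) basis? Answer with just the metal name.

zinc

zinc: T≤10 °C ⇒ hinge +0.038·(-5.3−10) = -0.5814
  Pd branch = 0.0129·Pd^0.44·e^(0.046·RH+f) = 2.301 μm/a
  Sd branch = 0.0175·Sd^0.57·e^(0.008·RH+0.085·T) = 0.7786 μm/a
  r_corr = 2.301 + 0.7786 = 3.079 μm/a
copper: f(T) = +0.126·(T−10) [T≤10 °C] = -1.9278
  SO₂ term: 0.0053·55.0^0.26·exp(0.059·87-1.9278) = 0.3705
  Sd branch = 0.01025·Sd^0.27·e^(0.036·RH+0.049·T) = 0.9737 μm/a
  r_corr = 0.3705 + 0.9737 = 1.344 μm/a
Ordering by μm/a: zinc (3.08) > copper (1.34)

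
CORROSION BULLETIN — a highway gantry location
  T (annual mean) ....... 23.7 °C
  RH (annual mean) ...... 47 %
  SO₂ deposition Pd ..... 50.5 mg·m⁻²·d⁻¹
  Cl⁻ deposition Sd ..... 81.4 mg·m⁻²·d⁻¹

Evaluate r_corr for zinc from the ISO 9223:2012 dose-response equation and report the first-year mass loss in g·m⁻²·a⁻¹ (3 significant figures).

r_corr = 18.4 g·m⁻²·a⁻¹

zinc: f(T) = -0.071·(T−10) [T>10 °C] = -0.9727
  Pd branch = 0.0129·Pd^0.44·e^(0.046·RH+f) = 0.238 μm/a
  Cl⁻ term: 0.0175·81.4^0.57·exp(0.008·47+0.085·23.7) = 2.346
  r_corr = 0.238 + 2.346 = 2.584 μm/a
Convert to mass loss: 2.584 μm/a × 7.14 g/cm³ = 18.45 g·m⁻²·a⁻¹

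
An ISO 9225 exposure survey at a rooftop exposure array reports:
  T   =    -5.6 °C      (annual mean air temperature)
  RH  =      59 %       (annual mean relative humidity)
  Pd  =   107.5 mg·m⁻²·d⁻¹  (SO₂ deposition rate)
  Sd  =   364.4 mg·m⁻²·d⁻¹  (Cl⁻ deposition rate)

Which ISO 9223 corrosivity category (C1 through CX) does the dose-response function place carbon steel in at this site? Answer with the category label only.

carbon steel: temperature factor f = +0.150·(-15.6) = -2.3400
  sulphur-dioxide contribution → 6.317 μm/a
  chloride contribution → 22.13 μm/a
  total first-year rate 28.45 μm/a
28.5 μm/a falls in (25, 50] for carbon steel → category C3

C3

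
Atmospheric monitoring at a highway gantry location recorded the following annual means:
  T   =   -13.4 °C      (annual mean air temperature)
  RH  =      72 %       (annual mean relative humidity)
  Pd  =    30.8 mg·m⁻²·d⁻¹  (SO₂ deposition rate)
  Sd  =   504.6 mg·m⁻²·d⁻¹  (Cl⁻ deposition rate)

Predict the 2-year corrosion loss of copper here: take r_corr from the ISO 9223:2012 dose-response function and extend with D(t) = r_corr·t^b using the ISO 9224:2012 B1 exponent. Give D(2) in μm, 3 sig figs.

D(2) = 0.680 μm

copper: temperature factor f = +0.126·(-23.4) = -2.9484
  Pd branch = 0.0053·Pd^0.26·e^(0.059·RH+f) = 0.04739 μm/a
  Sd branch = 0.01025·Sd^0.27·e^(0.036·RH+0.049·T) = 0.3811 μm/a
  sum: 0.04739 + 0.3811 → r_corr = 0.4285 μm/a
ISO 9224: D(t) = r_corr · t^b with b = 0.667 (copper, B1)
  D(2) = 0.4285 × 2^0.667 = 0.4285 × 1.588 = 0.6804 μm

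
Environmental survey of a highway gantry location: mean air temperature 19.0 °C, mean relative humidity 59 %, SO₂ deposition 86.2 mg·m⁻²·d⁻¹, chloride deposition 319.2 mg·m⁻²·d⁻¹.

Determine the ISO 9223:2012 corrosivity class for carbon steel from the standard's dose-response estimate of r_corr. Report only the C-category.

carbon steel: f(T) = -0.054·(T−10) [T>10 °C] = -0.4860
  sulphur-dioxide contribution → 35.96 μm/a
  chloride contribution → 54.54 μm/a
  ⇒ r_corr(carbon steel) = 90.51 μm/a
90.5 μm/a falls in (80, 200] for carbon steel → category C5

C5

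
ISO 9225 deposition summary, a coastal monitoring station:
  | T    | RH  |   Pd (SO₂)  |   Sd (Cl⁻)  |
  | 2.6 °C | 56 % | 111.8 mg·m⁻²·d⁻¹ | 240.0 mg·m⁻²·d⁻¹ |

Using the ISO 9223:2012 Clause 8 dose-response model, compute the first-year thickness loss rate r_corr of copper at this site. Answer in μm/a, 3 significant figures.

r_corr = 0.577 μm/a

copper: f(T) = +0.126·(T−10) [T≤10 °C] = -0.9324
  SO₂ term: 0.0053·111.8^0.26·exp(0.059·56-0.9324) = 0.1936
  Sd branch = 0.01025·Sd^0.27·e^(0.036·RH+0.049·T) = 0.3839 μm/a
  r_corr = 0.1936 + 0.3839 = 0.5775 μm/a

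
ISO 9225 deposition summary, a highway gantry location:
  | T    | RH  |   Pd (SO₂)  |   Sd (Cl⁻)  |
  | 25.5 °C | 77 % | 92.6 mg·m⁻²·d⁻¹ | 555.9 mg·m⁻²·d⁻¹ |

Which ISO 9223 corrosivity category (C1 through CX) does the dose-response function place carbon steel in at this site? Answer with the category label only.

CX

carbon steel: T>10 °C ⇒ hinge -0.054·(25.5−10) = -0.8370
  Pd branch = 1.77·Pd^0.52·e^(0.02·RH+f) = 37.66 μm/a
  Cl⁻ term: 0.102·555.9^0.62·exp(0.033·77+0.04·25.5) = 180.7
  sum: 37.66 + 180.7 → r_corr = 218.4 μm/a
218 μm/a falls in (200, 700] for carbon steel → category CX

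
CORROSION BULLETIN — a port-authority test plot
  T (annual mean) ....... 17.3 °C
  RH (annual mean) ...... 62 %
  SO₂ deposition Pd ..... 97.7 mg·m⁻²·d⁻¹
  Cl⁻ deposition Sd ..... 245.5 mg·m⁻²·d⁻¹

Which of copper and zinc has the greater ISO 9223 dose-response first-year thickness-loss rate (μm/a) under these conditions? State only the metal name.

copper: f(T) = -0.080·(T−10) [T>10 °C] = -0.5840
  SO₂ term: 0.0053·97.7^0.26·exp(0.059·62-0.5840) = 0.3773
  Sd branch = 0.01025·Sd^0.27·e^(0.036·RH+0.049·T) = 0.9852 μm/a
  sum: 0.3773 + 0.9852 → r_corr = 1.363 μm/a
zinc: temperature factor f = -0.071·(7.3) = -0.5183
  SO₂ term: 0.0129·97.7^0.44·exp(0.046·62-0.5183) = 0.9992
  Sd branch = 0.0175·Sd^0.57·e^(0.008·RH+0.085·T) = 2.88 μm/a
  sum: 0.9992 + 2.88 → r_corr = 3.879 μm/a
Ordering by μm/a: zinc (3.88) > copper (1.36)

zinc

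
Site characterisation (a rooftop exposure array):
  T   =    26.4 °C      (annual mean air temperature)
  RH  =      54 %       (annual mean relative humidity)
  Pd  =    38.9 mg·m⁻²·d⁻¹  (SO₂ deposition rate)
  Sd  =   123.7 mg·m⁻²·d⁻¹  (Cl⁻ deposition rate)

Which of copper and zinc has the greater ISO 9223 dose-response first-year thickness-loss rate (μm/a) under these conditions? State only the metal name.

copper: f(T) = -0.080·(T−10) [T>10 °C] = -1.3120
  sulphur-dioxide contribution → 0.08944 μm/a
  chloride contribution → 0.9588 μm/a
  total first-year rate 1.048 μm/a
zinc: f(T) = -0.071·(T−10) [T>10 °C] = -1.1644
  sulphur-dioxide contribution → 0.2417 μm/a
  chloride contribution → 3.962 μm/a
  ⇒ r_corr(zinc) = 4.203 μm/a
Ordering by μm/a: zinc (4.2) > copper (1.05)

zinc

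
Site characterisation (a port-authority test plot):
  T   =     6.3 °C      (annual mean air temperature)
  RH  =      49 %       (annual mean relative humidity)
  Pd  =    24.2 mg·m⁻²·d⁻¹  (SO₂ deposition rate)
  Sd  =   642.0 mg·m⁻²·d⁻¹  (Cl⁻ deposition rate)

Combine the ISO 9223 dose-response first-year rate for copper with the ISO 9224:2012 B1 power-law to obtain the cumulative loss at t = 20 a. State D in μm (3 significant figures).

D(20) = 4.45 μm

copper: f(T) = +0.126·(T−10) [T≤10 °C] = -0.4662
  sulphur-dioxide contribution → 0.1371 μm/a
  chloride contribution → 0.4666 μm/a
  ⇒ r_corr(copper) = 0.6037 μm/a
Power-law: D(20) = r_corr · 20^0.667
  D(20) = 0.6037 × 20^0.667 = 0.6037 × 7.375 = 4.453 μm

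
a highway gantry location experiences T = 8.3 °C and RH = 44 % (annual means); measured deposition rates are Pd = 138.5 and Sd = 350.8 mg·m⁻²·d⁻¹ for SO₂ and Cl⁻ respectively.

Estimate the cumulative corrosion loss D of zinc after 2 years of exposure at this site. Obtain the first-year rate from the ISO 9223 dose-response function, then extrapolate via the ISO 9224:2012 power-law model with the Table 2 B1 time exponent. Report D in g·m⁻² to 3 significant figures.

D(2) = 27.9 g·m⁻²

zinc: T≤10 °C ⇒ hinge +0.038·(8.3−10) = -0.0646
  SO₂ term: 0.0129·138.5^0.44·exp(0.046·44-0.0646) = 0.8013
  Cl⁻ term: 0.0175·350.8^0.57·exp(0.008·44+0.085·8.3) = 1.422
  sum: 0.8013 + 1.422 → r_corr = 2.224 μm/a
Power-law: D(2) = r_corr · 2^0.813
  D(2) = 2.224 × 2^0.813 = 2.224 × 1.757 = 3.907 μm
  Mass loss = 3.907 μm × 7.14 g/cm³ = 27.89 g·m⁻²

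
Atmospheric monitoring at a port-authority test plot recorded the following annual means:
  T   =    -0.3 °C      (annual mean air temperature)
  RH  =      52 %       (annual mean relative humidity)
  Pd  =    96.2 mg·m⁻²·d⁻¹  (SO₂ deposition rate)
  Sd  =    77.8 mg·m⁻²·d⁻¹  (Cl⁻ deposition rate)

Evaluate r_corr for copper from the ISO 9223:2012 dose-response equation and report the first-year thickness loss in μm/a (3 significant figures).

copper: temperature factor f = +0.126·(-10.3) = -1.2978
  SO₂ term: 0.0053·96.2^0.26·exp(0.059·52-1.2978) = 0.102
  Sd branch = 0.01025·Sd^0.27·e^(0.036·RH+0.049·T) = 0.2128 μm/a
  r_corr = 0.102 + 0.2128 = 0.3148 μm/a

r_corr = 0.315 μm/a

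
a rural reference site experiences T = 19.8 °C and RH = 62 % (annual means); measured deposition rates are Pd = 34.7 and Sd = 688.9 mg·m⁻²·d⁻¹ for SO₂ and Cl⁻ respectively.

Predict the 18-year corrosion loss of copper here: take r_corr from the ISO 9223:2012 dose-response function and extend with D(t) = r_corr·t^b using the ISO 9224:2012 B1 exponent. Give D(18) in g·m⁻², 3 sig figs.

D(18) = 105 g·m⁻²

copper: temperature factor f = -0.080·(9.8) = -0.7840
  SO₂ term: 0.0053·34.7^0.26·exp(0.059·62-0.7840) = 0.236
  Sd branch = 0.01025·Sd^0.27·e^(0.036·RH+0.049·T) = 1.471 μm/a
  sum: 0.236 + 1.471 → r_corr = 1.707 μm/a
Power-law: D(18) = r_corr · 18^0.667
  D(18) = 1.707 × 18^0.667 = 1.707 × 6.875 = 11.74 μm
  Mass loss = 11.74 μm × 8.96 g/cm³ = 105.2 g·m⁻²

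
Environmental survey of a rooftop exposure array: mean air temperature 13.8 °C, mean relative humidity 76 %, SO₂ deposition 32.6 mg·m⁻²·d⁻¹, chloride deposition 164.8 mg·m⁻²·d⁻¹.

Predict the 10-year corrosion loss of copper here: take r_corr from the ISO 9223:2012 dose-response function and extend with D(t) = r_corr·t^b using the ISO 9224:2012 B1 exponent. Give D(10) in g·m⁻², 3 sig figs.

D(10) = 87.0 g·m⁻²

copper: f(T) = -0.080·(T−10) [T>10 °C] = -0.3040
  Pd branch = 0.0053·Pd^0.26·e^(0.059·RH+f) = 0.8572 μm/a
  Cl⁻ term: 0.01025·164.8^0.27·exp(0.036·76+0.049·13.8) = 1.234
  sum: 0.8572 + 1.234 → r_corr = 2.091 μm/a
Power-law: D(10) = r_corr · 10^0.667
  D(10) = 2.091 × 10^0.667 = 2.091 × 4.645 = 9.712 μm
  Mass loss = 9.712 μm × 8.96 g/cm³ = 87.02 g·m⁻²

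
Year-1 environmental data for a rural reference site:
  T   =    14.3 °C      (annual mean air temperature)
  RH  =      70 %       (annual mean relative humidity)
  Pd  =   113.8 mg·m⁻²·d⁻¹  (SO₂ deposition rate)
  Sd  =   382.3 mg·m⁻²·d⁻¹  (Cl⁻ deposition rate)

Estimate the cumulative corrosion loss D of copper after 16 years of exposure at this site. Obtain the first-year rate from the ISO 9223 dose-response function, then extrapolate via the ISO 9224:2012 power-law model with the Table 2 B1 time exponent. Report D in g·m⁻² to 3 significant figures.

copper: f(T) = -0.080·(T−10) [T>10 °C] = -0.3440
  Pd branch = 0.0053·Pd^0.26·e^(0.059·RH+f) = 0.8 μm/a
  Sd branch = 0.01025·Sd^0.27·e^(0.036·RH+0.049·T) = 1.279 μm/a
  r_corr = 0.8 + 1.279 = 2.079 μm/a
Power-law: D(16) = r_corr · 16^0.667
  D(16) = 2.079 × 16^0.667 = 2.079 × 6.355 = 13.21 μm
  Mass loss = 13.21 μm × 8.96 g/cm³ = 118.4 g·m⁻²

D(16) = 118 g·m⁻²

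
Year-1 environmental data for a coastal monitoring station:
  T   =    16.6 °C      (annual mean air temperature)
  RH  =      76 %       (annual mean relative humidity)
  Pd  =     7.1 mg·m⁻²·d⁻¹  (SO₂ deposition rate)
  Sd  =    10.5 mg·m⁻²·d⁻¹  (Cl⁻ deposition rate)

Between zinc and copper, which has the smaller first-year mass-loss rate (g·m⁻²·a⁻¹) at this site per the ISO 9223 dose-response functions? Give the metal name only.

zinc

zinc: f(T) = -0.071·(T−10) [T>10 °C] = -0.4686
  SO₂ term: 0.0129·7.1^0.44·exp(0.046·76-0.4686) = 0.6309
  Sd branch = 0.0175·Sd^0.57·e^(0.008·RH+0.085·T) = 0.5035 μm/a
  r_corr = 0.6309 + 0.5035 = 1.134 μm/a
  mass loss = 1.134 μm/a × 7.14 g/cm³ = 8.099 g·m⁻²·a⁻¹
copper: f(T) = -0.080·(T−10) [T>10 °C] = -0.5280
  SO₂ term: 0.0053·7.1^0.26·exp(0.059·76-0.5280) = 0.461
  Cl⁻ term: 0.01025·10.5^0.27·exp(0.036·76+0.049·16.6) = 0.6729
  sum: 0.461 + 0.6729 → r_corr = 1.134 μm/a
  mass loss = 1.134 μm/a × 8.96 g/cm³ = 10.16 g·m⁻²·a⁻¹
Ordering by g·m⁻²·a⁻¹: copper (10.2) > zinc (8.1)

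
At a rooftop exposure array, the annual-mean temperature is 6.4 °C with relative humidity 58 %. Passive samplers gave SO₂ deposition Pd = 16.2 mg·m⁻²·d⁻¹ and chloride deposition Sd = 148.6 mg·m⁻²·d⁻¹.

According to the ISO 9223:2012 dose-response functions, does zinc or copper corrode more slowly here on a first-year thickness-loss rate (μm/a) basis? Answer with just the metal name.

zinc: f(T) = +0.038·(T−10) [T≤10 °C] = -0.1368
  Pd branch = 0.0129·Pd^0.44·e^(0.046·RH+f) = 0.5522 μm/a
  Cl⁻ term: 0.0175·148.6^0.57·exp(0.008·58+0.085·6.4) = 0.8296
  r_corr = 0.5522 + 0.8296 = 1.382 μm/a
copper: temperature factor f = +0.126·(-3.6) = -0.4536
  SO₂ term: 0.0053·16.2^0.26·exp(0.059·58-0.4536) = 0.2128
  Cl⁻ term: 0.01025·148.6^0.27·exp(0.036·58+0.049·6.4) = 0.4367
  sum: 0.2128 + 0.4367 → r_corr = 0.6495 μm/a
Ordering by μm/a: zinc (1.38) > copper (0.649)

copper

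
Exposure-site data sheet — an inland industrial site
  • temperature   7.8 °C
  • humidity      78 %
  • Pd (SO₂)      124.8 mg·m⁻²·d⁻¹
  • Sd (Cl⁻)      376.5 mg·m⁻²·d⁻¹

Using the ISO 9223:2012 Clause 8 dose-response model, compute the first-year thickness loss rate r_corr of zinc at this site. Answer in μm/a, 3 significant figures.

zinc: f(T) = +0.038·(T−10) [T≤10 °C] = -0.0836
  SO₂ term: 0.0129·124.8^0.44·exp(0.046·78-0.0836) = 3.588
  Sd branch = 0.0175·Sd^0.57·e^(0.008·RH+0.085·T) = 1.863 μm/a
  r_corr = 3.588 + 1.863 = 5.451 μm/a

r_corr = 5.45 μm/a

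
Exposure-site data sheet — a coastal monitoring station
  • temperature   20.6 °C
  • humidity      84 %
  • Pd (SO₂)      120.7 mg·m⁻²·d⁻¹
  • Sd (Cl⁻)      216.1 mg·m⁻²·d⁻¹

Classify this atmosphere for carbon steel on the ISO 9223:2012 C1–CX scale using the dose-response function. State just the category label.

carbon steel: f(T) = -0.054·(T−10) [T>10 °C] = -0.5724
  Pd branch = 1.77·Pd^0.52·e^(0.02·RH+f) = 64.79 μm/a
  Cl⁻ term: 0.102·216.1^0.62·exp(0.033·84+0.04·20.6) = 104.2
  r_corr = 64.79 + 104.2 = 169 μm/a
Category bounds: 80…200 μm/a bracket r_corr ⇒ C5

C5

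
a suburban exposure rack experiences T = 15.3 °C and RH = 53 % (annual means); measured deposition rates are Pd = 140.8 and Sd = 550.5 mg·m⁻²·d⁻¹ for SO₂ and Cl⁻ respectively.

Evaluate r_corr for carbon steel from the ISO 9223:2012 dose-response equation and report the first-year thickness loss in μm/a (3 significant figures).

r_corr = 104 μm/a

carbon steel: T>10 °C ⇒ hinge -0.054·(15.3−10) = -0.2862
  Pd branch = 1.77·Pd^0.52·e^(0.02·RH+f) = 50.27 μm/a
  Cl⁻ term: 0.102·550.5^0.62·exp(0.033·53+0.04·15.3) = 54.11
  r_corr = 50.27 + 54.11 = 104.4 μm/a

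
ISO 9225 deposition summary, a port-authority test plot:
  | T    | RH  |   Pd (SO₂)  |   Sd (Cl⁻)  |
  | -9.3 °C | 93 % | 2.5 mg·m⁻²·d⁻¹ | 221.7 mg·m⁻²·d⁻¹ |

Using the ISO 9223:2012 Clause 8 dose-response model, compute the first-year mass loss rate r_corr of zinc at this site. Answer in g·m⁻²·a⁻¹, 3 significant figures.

zinc: T≤10 °C ⇒ hinge +0.038·(-9.3−10) = -0.7334
  SO₂ term: 0.0129·2.5^0.44·exp(0.046·93-0.7334) = 0.6685
  Sd branch = 0.0175·Sd^0.57·e^(0.008·RH+0.085·T) = 0.363 μm/a
  r_corr = 0.6685 + 0.363 = 1.031 μm/a
Convert to mass loss: 1.031 μm/a × 7.14 g/cm³ = 7.365 g·m⁻²·a⁻¹

r_corr = 7.36 g·m⁻²·a⁻¹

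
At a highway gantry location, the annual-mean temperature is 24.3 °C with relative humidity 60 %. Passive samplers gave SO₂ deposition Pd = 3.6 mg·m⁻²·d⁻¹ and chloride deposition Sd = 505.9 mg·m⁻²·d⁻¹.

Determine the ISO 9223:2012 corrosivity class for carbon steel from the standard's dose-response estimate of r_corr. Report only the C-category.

C5

carbon steel: temperature factor f = -0.054·(14.3) = -0.7722
  Pd branch = 1.77·Pd^0.52·e^(0.02·RH+f) = 5.285 μm/a
  Sd branch = 0.102·Sd^0.62·e^(0.033·RH+0.04·T) = 92.72 μm/a
  sum: 5.285 + 92.72 → r_corr = 98 μm/a
Category bounds: 80…200 μm/a bracket r_corr ⇒ C5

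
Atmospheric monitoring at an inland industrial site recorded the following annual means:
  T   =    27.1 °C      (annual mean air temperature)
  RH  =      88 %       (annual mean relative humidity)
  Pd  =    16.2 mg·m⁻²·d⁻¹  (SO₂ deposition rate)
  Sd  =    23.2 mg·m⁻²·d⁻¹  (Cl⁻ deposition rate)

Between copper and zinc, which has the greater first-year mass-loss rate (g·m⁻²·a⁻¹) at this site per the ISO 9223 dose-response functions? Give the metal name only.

copper: f(T) = -0.080·(T−10) [T>10 °C] = -1.3680
  sulphur-dioxide contribution → 0.5006 μm/a
  chloride contribution → 2.148 μm/a
  total first-year rate 2.648 μm/a
  mass loss = 2.648 μm/a × 8.96 g/cm³ = 23.73 g·m⁻²·a⁻¹
zinc: T>10 °C ⇒ hinge -0.071·(27.1−10) = -1.2141
  sulphur-dioxide contribution → 0.7473 μm/a
  chloride contribution → 2.126 μm/a
  total first-year rate 2.873 μm/a
  mass loss = 2.873 μm/a × 7.14 g/cm³ = 20.51 g·m⁻²·a⁻¹
Ordering by g·m⁻²·a⁻¹: copper (23.7) > zinc (20.5)

copper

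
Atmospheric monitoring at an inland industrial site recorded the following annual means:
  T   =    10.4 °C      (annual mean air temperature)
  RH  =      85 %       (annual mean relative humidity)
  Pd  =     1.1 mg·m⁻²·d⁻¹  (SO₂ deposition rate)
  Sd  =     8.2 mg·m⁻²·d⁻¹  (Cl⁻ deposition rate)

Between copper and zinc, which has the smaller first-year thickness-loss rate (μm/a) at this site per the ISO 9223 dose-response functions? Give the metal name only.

copper: T>10 °C ⇒ hinge -0.080·(10.4−10) = -0.0320
  Pd branch = 0.0053·Pd^0.26·e^(0.059·RH+f) = 0.7927 μm/a
  Cl⁻ term: 0.01025·8.2^0.27·exp(0.036·85+0.049·10.4) = 0.6423
  sum: 0.7927 + 0.6423 → r_corr = 1.435 μm/a
zinc: T>10 °C ⇒ hinge -0.071·(10.4−10) = -0.0284
  SO₂ term: 0.0129·1.1^0.44·exp(0.046·85-0.0284) = 0.6525
  Cl⁻ term: 0.0175·8.2^0.57·exp(0.008·85+0.085·10.4) = 0.2774
  sum: 0.6525 + 0.2774 → r_corr = 0.9299 μm/a
Ordering by μm/a: copper (1.43) > zinc (0.93)

zinc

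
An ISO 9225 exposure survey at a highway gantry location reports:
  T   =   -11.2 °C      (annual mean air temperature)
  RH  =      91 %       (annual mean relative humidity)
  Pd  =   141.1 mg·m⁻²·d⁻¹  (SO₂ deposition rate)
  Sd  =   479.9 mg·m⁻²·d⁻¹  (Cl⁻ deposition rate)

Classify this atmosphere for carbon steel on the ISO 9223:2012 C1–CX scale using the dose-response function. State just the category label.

C4

carbon steel: T≤10 °C ⇒ hinge +0.150·(-11.2−10) = -3.1800
  sulphur-dioxide contribution → 5.958 μm/a
  chloride contribution → 60.33 μm/a
  ⇒ r_corr(carbon steel) = 66.29 μm/a
66.3 μm/a falls in (50, 80] for carbon steel → category C4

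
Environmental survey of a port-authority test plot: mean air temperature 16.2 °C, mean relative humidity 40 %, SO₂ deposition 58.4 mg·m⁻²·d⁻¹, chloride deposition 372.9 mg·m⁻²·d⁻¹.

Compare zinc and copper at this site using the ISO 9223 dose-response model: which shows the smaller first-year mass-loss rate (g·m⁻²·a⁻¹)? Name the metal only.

copper

zinc: T>10 °C ⇒ hinge -0.071·(16.2−10) = -0.4402
  Pd branch = 0.0129·Pd^0.44·e^(0.046·RH+f) = 0.3131 μm/a
  Sd branch = 0.0175·Sd^0.57·e^(0.008·RH+0.085·T) = 2.792 μm/a
  sum: 0.3131 + 2.792 → r_corr = 3.105 μm/a
  mass loss = 3.105 μm/a × 7.14 g/cm³ = 22.17 g·m⁻²·a⁻¹
copper: temperature factor f = -0.080·(6.2) = -0.4960
  SO₂ term: 0.0053·58.4^0.26·exp(0.059·40-0.4960) = 0.09842
  Sd branch = 0.01025·Sd^0.27·e^(0.036·RH+0.049·T) = 0.4733 μm/a
  sum: 0.09842 + 0.4733 → r_corr = 0.5718 μm/a
  mass loss = 0.5718 μm/a × 8.96 g/cm³ = 5.123 g·m⁻²·a⁻¹
Ordering by g·m⁻²·a⁻¹: zinc (22.2) > copper (5.12)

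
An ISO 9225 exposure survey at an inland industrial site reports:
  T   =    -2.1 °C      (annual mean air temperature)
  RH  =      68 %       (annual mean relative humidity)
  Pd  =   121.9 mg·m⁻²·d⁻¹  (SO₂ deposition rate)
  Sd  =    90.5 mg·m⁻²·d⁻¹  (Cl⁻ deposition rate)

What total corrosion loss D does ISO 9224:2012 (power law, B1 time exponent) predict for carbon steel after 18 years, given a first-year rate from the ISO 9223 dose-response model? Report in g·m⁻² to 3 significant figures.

carbon steel: T≤10 °C ⇒ hinge +0.150·(-2.1−10) = -1.8150
  Pd branch = 1.77·Pd^0.52·e^(0.02·RH+f) = 13.65 μm/a
  Sd branch = 0.102·Sd^0.62·e^(0.033·RH+0.04·T) = 14.45 μm/a
  r_corr = 13.65 + 14.45 = 28.1 μm/a
Long-term exponent b (ISO 9224 Table 2, B1) = 0.523
  D(18) = 28.1 × 18^0.523 = 28.1 × 4.534 = 127.4 μm
  Mass loss = 127.4 μm × 7.85 g/cm³ = 1000 g·m⁻²

D(18) = 1.00e+03 g·m⁻²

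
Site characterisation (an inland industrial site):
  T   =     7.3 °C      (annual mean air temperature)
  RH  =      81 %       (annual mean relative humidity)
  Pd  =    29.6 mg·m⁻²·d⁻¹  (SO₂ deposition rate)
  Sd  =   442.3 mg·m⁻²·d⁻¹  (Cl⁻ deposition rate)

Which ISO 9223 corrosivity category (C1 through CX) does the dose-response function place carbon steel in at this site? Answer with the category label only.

C5

carbon steel: temperature factor f = +0.150·(-2.7) = -0.4050
  sulphur-dioxide contribution → 34.73 μm/a
  chloride contribution → 86.42 μm/a
  ⇒ r_corr(carbon steel) = 121.2 μm/a
ISO 9223 Table 2 (carbon steel): 80 < 121 ≤ 200 μm/a ⇒ C5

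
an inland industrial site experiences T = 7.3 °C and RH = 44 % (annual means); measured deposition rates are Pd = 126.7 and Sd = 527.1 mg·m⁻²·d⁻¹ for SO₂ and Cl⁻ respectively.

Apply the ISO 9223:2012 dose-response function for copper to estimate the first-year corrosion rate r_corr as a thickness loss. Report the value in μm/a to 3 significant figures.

r_corr = 0.566 μm/a

copper: f(T) = +0.126·(T−10) [T≤10 °C] = -0.3402
  sulphur-dioxide contribution → 0.1781 μm/a
  chloride contribution → 0.3881 μm/a
  total first-year rate 0.5662 μm/a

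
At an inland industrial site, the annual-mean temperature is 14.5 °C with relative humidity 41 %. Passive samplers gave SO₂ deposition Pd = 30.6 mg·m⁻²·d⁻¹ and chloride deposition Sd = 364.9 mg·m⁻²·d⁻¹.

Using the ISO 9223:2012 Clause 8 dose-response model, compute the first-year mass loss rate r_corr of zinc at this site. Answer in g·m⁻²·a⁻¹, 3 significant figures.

zinc: temperature factor f = -0.071·(4.5) = -0.3195
  sulphur-dioxide contribution → 0.2784 μm/a
  chloride contribution → 2.405 μm/a
  total first-year rate 2.684 μm/a
Convert to mass loss: 2.684 μm/a × 7.14 g/cm³ = 19.16 g·m⁻²·a⁻¹

r_corr = 19.2 g·m⁻²·a⁻¹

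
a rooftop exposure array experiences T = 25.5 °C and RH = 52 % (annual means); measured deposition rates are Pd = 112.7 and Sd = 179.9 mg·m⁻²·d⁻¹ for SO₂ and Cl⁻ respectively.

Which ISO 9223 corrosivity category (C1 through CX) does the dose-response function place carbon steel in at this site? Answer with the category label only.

C4

carbon steel: temperature factor f = -0.054·(15.5) = -0.8370
  Pd branch = 1.77·Pd^0.52·e^(0.02·RH+f) = 25.3 μm/a
  Cl⁻ term: 0.102·179.9^0.62·exp(0.033·52+0.04·25.5) = 39.35
  r_corr = 25.3 + 39.35 = 64.65 μm/a
Category bounds: 50…80 μm/a bracket r_corr ⇒ C4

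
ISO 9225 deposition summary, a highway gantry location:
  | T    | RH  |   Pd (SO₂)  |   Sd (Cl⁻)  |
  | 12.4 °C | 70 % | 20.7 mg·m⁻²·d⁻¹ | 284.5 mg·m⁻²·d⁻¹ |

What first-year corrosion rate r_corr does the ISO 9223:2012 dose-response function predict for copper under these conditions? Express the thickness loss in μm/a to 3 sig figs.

copper: temperature factor f = -0.080·(2.4) = -0.1920
  sulphur-dioxide contribution → 0.598 μm/a
  chloride contribution → 1.076 μm/a
  ⇒ r_corr(copper) = 1.674 μm/a

r_corr = 1.67 μm/a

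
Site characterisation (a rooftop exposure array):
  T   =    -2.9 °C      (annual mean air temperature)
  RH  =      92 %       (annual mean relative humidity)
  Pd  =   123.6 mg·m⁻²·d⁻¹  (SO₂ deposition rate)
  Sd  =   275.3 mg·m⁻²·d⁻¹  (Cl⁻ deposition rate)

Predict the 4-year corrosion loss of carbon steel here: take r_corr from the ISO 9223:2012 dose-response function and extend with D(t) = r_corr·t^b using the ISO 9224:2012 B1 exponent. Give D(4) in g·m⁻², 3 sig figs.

D(4) = 1.32e+03 g·m⁻²

carbon steel: f(T) = +0.150·(T−10) [T≤10 °C] = -1.9350
  Pd branch = 1.77·Pd^0.52·e^(0.02·RH+f) = 19.7 μm/a
  Cl⁻ term: 0.102·275.3^0.62·exp(0.033·92+0.04·-2.9) = 61.58
  r_corr = 19.7 + 61.58 = 81.28 μm/a
ISO 9224: D(t) = r_corr · t^b with b = 0.523 (carbon steel, B1)
  D(4) = 81.28 × 4^0.523 = 81.28 × 2.065 = 167.8 μm
  Mass loss = 167.8 μm × 7.85 g/cm³ = 1317 g·m⁻²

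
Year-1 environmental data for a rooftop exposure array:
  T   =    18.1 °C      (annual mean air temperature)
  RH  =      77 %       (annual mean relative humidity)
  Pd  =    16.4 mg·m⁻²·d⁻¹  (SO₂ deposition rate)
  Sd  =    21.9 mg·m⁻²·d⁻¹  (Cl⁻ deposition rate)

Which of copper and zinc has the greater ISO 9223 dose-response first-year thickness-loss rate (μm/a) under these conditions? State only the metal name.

copper: temperature factor f = -0.080·(8.1) = -0.6480
  Pd branch = 0.0053·Pd^0.26·e^(0.059·RH+f) = 0.5392 μm/a
  Sd branch = 0.01025·Sd^0.27·e^(0.036·RH+0.049·T) = 0.9156 μm/a
  r_corr = 0.5392 + 0.9156 = 1.455 μm/a
zinc: temperature factor f = -0.071·(8.1) = -0.5751
  Pd branch = 0.0129·Pd^0.44·e^(0.046·RH+f) = 0.8583 μm/a
  Cl⁻ term: 0.0175·21.9^0.57·exp(0.008·77+0.085·18.1) = 0.8766
  sum: 0.8583 + 0.8766 → r_corr = 1.735 μm/a
Ordering by μm/a: zinc (1.73) > copper (1.45)

zinc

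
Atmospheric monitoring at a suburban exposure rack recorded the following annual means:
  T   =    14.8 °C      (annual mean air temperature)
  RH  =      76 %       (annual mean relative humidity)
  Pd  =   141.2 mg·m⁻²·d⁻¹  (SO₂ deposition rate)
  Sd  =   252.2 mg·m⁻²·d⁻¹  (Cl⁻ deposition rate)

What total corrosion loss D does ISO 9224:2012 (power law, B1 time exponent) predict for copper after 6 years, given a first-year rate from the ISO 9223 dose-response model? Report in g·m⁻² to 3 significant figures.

copper: T>10 °C ⇒ hinge -0.080·(14.8−10) = -0.3840
  Pd branch = 0.0053·Pd^0.26·e^(0.059·RH+f) = 1.158 μm/a
  Cl⁻ term: 0.01025·252.2^0.27·exp(0.036·76+0.049·14.8) = 1.453
  sum: 1.158 + 1.453 → r_corr = 2.612 μm/a
Power-law: D(6) = r_corr · 6^0.667
  D(6) = 2.612 × 6^0.667 = 2.612 × 3.304 = 8.629 μm
  Mass loss = 8.629 μm × 8.96 g/cm³ = 77.31 g·m⁻²

D(6) = 77.3 g·m⁻²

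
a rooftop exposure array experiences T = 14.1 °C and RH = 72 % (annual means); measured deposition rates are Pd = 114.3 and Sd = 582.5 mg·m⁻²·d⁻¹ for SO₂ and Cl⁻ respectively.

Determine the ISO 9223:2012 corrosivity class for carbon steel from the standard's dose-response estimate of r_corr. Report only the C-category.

C5

carbon steel: f(T) = -0.054·(T−10) [T>10 °C] = -0.2214
  Pd branch = 1.77·Pd^0.52·e^(0.02·RH+f) = 70.37 μm/a
  Sd branch = 0.102·Sd^0.62·e^(0.033·RH+0.04·T) = 99.98 μm/a
  sum: 70.37 + 99.98 → r_corr = 170.3 μm/a
170 μm/a falls in (80, 200] for carbon steel → category C5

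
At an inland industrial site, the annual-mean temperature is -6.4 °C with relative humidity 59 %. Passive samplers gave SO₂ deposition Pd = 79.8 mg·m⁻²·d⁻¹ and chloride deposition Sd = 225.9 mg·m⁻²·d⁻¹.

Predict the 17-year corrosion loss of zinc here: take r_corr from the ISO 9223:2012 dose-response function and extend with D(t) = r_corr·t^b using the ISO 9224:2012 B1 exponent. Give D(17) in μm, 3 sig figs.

zinc: T≤10 °C ⇒ hinge +0.038·(-6.4−10) = -0.6232
  SO₂ term: 0.0129·79.8^0.44·exp(0.046·59-0.6232) = 0.717
  Sd branch = 0.0175·Sd^0.57·e^(0.008·RH+0.085·T) = 0.3577 μm/a
  sum: 0.717 + 0.3577 → r_corr = 1.075 μm/a
ISO 9224: D(t) = r_corr · t^b with b = 0.813 (zinc, B1)
  D(17) = 1.075 × 17^0.813 = 1.075 × 10.01 = 10.76 μm

D(17) = 10.8 μm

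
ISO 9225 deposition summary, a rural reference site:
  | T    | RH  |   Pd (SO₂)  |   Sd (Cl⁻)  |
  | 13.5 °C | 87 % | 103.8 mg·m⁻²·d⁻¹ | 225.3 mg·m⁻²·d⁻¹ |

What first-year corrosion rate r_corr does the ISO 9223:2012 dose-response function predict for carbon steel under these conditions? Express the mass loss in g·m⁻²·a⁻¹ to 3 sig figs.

carbon steel: f(T) = -0.054·(T−10) [T>10 °C] = -0.1890
  Pd branch = 1.77·Pd^0.52·e^(0.02·RH+f) = 93.32 μm/a
  Sd branch = 0.102·Sd^0.62·e^(0.033·RH+0.04·T) = 88.86 μm/a
  sum: 93.32 + 88.86 → r_corr = 182.2 μm/a
Convert to mass loss: 182.2 μm/a × 7.85 g/cm³ = 1430 g·m⁻²·a⁻¹

r_corr = 1.43e+03 g·m⁻²·a⁻¹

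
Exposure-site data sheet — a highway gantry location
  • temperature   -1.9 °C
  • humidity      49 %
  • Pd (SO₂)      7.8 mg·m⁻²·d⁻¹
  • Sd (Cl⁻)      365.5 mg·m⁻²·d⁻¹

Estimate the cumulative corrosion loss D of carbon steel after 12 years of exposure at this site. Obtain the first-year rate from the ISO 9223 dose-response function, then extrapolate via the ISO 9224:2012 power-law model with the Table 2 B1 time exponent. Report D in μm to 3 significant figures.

D(12) = 76.2 μm

carbon steel: temperature factor f = +0.150·(-11.9) = -1.7850
  sulphur-dioxide contribution → 2.303 μm/a
  chloride contribution → 18.49 μm/a
  total first-year rate 20.79 μm/a
ISO 9224: D(t) = r_corr · t^b with b = 0.523 (carbon steel, B1)
  D(12) = 20.79 × 12^0.523 = 20.79 × 3.668 = 76.25 μm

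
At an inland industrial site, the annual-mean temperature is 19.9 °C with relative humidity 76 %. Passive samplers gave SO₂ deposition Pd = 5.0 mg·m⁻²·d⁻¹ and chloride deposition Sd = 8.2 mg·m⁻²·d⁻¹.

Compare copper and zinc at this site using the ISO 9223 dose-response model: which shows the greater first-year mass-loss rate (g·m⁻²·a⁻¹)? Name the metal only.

copper: f(T) = -0.080·(T−10) [T>10 °C] = -0.7920
  SO₂ term: 0.0053·5.0^0.26·exp(0.059·76-0.7920) = 0.3232
  Sd branch = 0.01025·Sd^0.27·e^(0.036·RH+0.049·T) = 0.7399 μm/a
  r_corr = 0.3232 + 0.7399 = 1.063 μm/a
  mass loss = 1.063 μm/a × 8.96 g/cm³ = 9.525 g·m⁻²·a⁻¹
zinc: f(T) = -0.071·(T−10) [T>10 °C] = -0.7029
  SO₂ term: 0.0129·5.0^0.44·exp(0.046·76-0.7029) = 0.4277
  Sd branch = 0.0175·Sd^0.57·e^(0.008·RH+0.085·T) = 0.5789 μm/a
  sum: 0.4277 + 0.5789 → r_corr = 1.007 μm/a
  mass loss = 1.007 μm/a × 7.14 g/cm³ = 7.187 g·m⁻²·a⁻¹
Ordering by g·m⁻²·a⁻¹: copper (9.52) > zinc (7.19)

copper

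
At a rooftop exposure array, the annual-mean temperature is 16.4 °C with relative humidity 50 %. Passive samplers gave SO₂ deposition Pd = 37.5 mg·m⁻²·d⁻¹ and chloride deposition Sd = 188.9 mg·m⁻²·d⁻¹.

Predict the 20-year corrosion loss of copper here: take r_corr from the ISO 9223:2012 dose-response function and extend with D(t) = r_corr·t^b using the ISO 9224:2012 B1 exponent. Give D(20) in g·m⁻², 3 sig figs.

copper: f(T) = -0.080·(T−10) [T>10 °C] = -0.5120
  SO₂ term: 0.0053·37.5^0.26·exp(0.059·50-0.5120) = 0.1557
  Sd branch = 0.01025·Sd^0.27·e^(0.036·RH+0.049·T) = 0.5702 μm/a
  sum: 0.1557 + 0.5702 → r_corr = 0.7259 μm/a
Long-term exponent b (ISO 9224 Table 2, B1) = 0.667
  D(20) = 0.7259 × 20^0.667 = 0.7259 × 7.375 = 5.354 μm
  Mass loss = 5.354 μm × 8.96 g/cm³ = 47.97 g·m⁻²

D(20) = 48.0 g·m⁻²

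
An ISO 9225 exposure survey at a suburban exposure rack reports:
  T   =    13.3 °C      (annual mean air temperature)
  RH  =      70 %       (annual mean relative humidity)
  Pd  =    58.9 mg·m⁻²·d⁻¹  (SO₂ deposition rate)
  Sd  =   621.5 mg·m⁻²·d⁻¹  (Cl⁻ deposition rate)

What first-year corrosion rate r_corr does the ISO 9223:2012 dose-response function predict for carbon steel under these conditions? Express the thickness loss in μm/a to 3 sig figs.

r_corr = 144 μm/a

carbon steel: T>10 °C ⇒ hinge -0.054·(13.3−10) = -0.1782
  Pd branch = 1.77·Pd^0.52·e^(0.02·RH+f) = 50.01 μm/a
  Sd branch = 0.102·Sd^0.62·e^(0.033·RH+0.04·T) = 94.36 μm/a
  r_corr = 50.01 + 94.36 = 144.4 μm/a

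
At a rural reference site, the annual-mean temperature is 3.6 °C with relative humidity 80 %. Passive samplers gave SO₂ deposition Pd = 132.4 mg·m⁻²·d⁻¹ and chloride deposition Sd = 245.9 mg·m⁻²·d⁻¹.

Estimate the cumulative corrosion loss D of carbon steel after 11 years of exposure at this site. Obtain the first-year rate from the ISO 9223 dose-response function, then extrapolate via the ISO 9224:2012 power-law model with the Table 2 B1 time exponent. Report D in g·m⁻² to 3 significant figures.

carbon steel: temperature factor f = +0.150·(-6.4) = -0.9600
  SO₂ term: 1.77·132.4^0.52·exp(0.02·80-0.9600) = 42.59
  Sd branch = 0.102·Sd^0.62·e^(0.033·RH+0.04·T) = 50.11 μm/a
  r_corr = 42.59 + 50.11 = 92.7 μm/a
Long-term exponent b (ISO 9224 Table 2, B1) = 0.523
  D(11) = 92.7 × 11^0.523 = 92.7 × 3.505 = 324.9 μm
  Mass loss = 324.9 μm × 7.85 g/cm³ = 2550 g·m⁻²

D(11) = 2.55e+03 g·m⁻²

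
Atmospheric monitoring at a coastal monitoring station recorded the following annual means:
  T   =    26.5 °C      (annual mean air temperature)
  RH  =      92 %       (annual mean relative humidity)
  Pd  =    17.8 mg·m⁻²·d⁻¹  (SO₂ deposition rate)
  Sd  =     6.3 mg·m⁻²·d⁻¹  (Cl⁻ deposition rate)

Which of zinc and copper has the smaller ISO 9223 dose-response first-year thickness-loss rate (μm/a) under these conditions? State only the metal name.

zinc: temperature factor f = -0.071·(16.5) = -1.1715
  SO₂ term: 0.0129·17.8^0.44·exp(0.046·92-1.1715) = 0.9771
  Sd branch = 0.0175·Sd^0.57·e^(0.008·RH+0.085·T) = 0.9921 μm/a
  r_corr = 0.9771 + 0.9921 = 1.969 μm/a
copper: temperature factor f = -0.080·(16.5) = -1.3200
  SO₂ term: 0.0053·17.8^0.26·exp(0.059·92-1.3200) = 0.6815
  Cl⁻ term: 0.01025·6.3^0.27·exp(0.036·92+0.049·26.5) = 1.694
  sum: 0.6815 + 1.694 → r_corr = 2.375 μm/a
Ordering by μm/a: copper (2.38) > zinc (1.97)

zinc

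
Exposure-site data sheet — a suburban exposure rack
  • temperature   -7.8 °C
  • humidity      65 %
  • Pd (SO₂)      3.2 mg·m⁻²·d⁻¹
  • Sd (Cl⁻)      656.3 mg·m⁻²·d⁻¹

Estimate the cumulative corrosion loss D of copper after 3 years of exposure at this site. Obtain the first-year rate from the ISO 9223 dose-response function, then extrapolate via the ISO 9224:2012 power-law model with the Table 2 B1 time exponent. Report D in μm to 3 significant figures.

copper: temperature factor f = +0.126·(-17.8) = -2.2428
  SO₂ term: 0.0053·3.2^0.26·exp(0.059·65-2.2428) = 0.03525
  Sd branch = 0.01025·Sd^0.27·e^(0.036·RH+0.049·T) = 0.4184 μm/a
  sum: 0.03525 + 0.4184 → r_corr = 0.4537 μm/a
ISO 9224: D(t) = r_corr · t^b with b = 0.667 (copper, B1)
  D(3) = 0.4537 × 3^0.667 = 0.4537 × 2.081 = 0.944 μm

D(3) = 0.944 μm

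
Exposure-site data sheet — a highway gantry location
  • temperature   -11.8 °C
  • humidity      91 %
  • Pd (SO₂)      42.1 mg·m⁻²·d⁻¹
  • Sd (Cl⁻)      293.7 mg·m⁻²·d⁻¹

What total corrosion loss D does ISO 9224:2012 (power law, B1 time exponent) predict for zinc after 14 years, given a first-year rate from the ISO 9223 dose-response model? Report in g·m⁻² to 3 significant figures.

D(14) = 138 g·m⁻²

zinc: T≤10 °C ⇒ hinge +0.038·(-11.8−10) = -0.8284
  SO₂ term: 0.0129·42.1^0.44·exp(0.046·91-0.8284) = 1.921
  Sd branch = 0.0175·Sd^0.57·e^(0.008·RH+0.085·T) = 0.3391 μm/a
  sum: 1.921 + 0.3391 → r_corr = 2.26 μm/a
Long-term exponent b (ISO 9224 Table 2, B1) = 0.813
  D(14) = 2.26 × 14^0.813 = 2.26 × 8.547 = 19.31 μm
  Mass loss = 19.31 μm × 7.14 g/cm³ = 137.9 g·m⁻²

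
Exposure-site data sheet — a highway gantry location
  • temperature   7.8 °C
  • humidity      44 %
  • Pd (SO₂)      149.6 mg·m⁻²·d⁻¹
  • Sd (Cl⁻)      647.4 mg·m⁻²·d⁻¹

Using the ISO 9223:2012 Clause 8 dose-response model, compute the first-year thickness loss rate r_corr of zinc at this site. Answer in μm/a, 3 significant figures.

r_corr = 2.75 μm/a

zinc: T≤10 °C ⇒ hinge +0.038·(7.8−10) = -0.0836
  sulphur-dioxide contribution → 0.8133 μm/a
  chloride contribution → 1.933 μm/a
  total first-year rate 2.746 μm/a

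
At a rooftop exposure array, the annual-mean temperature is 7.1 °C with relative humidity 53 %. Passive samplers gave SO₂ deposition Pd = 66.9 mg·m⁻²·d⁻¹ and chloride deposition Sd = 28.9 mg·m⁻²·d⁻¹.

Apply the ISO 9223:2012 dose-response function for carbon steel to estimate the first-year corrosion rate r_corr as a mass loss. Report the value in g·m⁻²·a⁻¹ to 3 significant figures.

carbon steel: f(T) = +0.150·(T−10) [T≤10 °C] = -0.4350
  SO₂ term: 1.77·66.9^0.52·exp(0.02·53-0.4350) = 29.42
  Cl⁻ term: 0.102·28.9^0.62·exp(0.033·53+0.04·7.1) = 6.27
  r_corr = 29.42 + 6.27 = 35.69 μm/a
Convert to mass loss: 35.69 μm/a × 7.85 g/cm³ = 280.2 g·m⁻²·a⁻¹

r_corr = 280 g·m⁻²·a⁻¹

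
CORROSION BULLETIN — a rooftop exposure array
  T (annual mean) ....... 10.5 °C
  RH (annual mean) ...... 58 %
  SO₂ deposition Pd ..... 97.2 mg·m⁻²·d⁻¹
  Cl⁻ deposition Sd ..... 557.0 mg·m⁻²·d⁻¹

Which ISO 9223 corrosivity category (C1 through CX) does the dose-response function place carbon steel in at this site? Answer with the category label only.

C5

carbon steel: f(T) = -0.054·(T−10) [T>10 °C] = -0.0270
  Pd branch = 1.77·Pd^0.52·e^(0.02·RH+f) = 59.38 μm/a
  Sd branch = 0.102·Sd^0.62·e^(0.033·RH+0.04·T) = 53.05 μm/a
  sum: 59.38 + 53.05 → r_corr = 112.4 μm/a
Category bounds: 80…200 μm/a bracket r_corr ⇒ C5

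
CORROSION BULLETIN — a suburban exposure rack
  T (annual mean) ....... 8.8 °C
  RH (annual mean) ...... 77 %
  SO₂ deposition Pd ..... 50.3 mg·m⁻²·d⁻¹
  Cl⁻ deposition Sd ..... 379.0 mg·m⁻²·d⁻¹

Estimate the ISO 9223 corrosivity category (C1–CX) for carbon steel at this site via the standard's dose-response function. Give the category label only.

carbon steel: T≤10 °C ⇒ hinge +0.150·(8.8−10) = -0.1800
  Pd branch = 1.77·Pd^0.52·e^(0.02·RH+f) = 52.9 μm/a
  Cl⁻ term: 0.102·379.0^0.62·exp(0.033·77+0.04·8.8) = 73.08
  sum: 52.9 + 73.08 → r_corr = 126 μm/a
ISO 9223 Table 2 (carbon steel): 80 < 126 ≤ 200 μm/a ⇒ C5

C5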